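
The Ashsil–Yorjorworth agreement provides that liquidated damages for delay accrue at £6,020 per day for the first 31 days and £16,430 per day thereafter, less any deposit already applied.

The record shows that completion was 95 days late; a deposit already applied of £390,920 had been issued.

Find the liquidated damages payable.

£847,220

First 31 days: 31 × £6,020 = £186,620
Remaining days: (95 − 31) × £16,430 = £1,051,520
Accrued per-day damages: £186,620 + £1,051,520 = £1,238,140
Less deposit already applied: £1,238,140 − £390,920 = £847,220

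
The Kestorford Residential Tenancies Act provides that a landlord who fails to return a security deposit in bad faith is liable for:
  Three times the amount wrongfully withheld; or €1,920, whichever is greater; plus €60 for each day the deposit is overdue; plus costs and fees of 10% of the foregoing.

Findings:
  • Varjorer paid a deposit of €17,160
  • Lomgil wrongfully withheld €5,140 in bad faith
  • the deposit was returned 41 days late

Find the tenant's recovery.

Recovery: €19,668

Trebled: 3 × €5,140 = €15,420
Minimum €1,920: €15,420 meets the minimum, no increase.
Late-return penalty: 41 × €60 = €2,460
Damages plus late penalty: €15,420 + €2,460 = €17,880
Costs and fees: 10% of €17,880 = €1,788
Total recovery: €17,880 + €1,788 = €19,668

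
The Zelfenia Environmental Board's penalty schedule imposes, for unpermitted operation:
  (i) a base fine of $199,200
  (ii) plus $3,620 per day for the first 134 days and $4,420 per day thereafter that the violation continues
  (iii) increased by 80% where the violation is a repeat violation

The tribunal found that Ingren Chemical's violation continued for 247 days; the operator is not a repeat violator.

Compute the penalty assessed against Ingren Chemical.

$1,183,740

First 134 days: 134 × $3,620 = $485,080
Remaining days: (247 − 134) × $4,420 = $499,460
Per-day component: $485,080 + $499,460 = $984,540
Base plus per-day: $199,200 + $984,540 = $1,183,740
The operator is not a repeat violator: no 80% increase.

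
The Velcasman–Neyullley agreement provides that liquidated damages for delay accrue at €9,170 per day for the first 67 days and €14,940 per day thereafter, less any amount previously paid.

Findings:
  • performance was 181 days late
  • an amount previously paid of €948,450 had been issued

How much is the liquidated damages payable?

First 67 days: 67 × €9,170 = €614,390
Remaining days: (181 − 67) × €14,940 = €1,703,160
Accrued per-day damages: €614,390 + €1,703,160 = €2,317,550
Less amount previously paid: €2,317,550 − €948,450 = €1,369,100

€1,369,100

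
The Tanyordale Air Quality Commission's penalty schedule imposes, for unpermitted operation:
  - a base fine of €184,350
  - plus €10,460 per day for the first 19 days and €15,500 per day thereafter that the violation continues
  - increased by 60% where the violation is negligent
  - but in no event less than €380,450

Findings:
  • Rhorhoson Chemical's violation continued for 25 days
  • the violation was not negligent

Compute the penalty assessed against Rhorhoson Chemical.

Civil penalty: €476,090

First 19 days: 19 × €10,460 = €198,740
Remaining days: (25 − 19) × €15,500 = €93,000
Per-day component: €198,740 + €93,000 = €291,740
Base plus per-day: €184,350 + €291,740 = €476,090
The violation was not negligent: no 60% increase.
Minimum €380,450: €476,090 meets the minimum, no increase.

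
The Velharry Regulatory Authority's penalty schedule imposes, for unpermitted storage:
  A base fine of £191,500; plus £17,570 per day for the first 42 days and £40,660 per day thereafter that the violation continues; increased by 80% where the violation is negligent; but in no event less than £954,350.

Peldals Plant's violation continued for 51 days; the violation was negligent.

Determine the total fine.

£2,331,684

First 42 days: 42 × £17,570 = £737,940
Remaining days: (51 − 42) × £40,660 = £365,940
Per-day component: £737,940 + £365,940 = £1,103,880
Base plus per-day: £191,500 + £1,103,880 = £1,295,380
Enhancement: 80% of £1,295,380 = £1,036,304
Enhanced fine: £1,295,380 + £1,036,304 = £2,331,684
Minimum £954,350: £2,331,684 meets the minimum, no increase.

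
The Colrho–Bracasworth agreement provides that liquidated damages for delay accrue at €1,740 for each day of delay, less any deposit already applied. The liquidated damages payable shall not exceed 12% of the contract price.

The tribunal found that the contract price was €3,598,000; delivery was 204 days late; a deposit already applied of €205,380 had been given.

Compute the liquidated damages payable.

€149,580

Per-day damages: 204 × €1,740 = €354,960
Less deposit already applied: €354,960 − €205,380 = €149,580
Cap: 12% of €3,598,000 = €431,760
Cap at €431,760: €149,580 is within the cap, no reduction.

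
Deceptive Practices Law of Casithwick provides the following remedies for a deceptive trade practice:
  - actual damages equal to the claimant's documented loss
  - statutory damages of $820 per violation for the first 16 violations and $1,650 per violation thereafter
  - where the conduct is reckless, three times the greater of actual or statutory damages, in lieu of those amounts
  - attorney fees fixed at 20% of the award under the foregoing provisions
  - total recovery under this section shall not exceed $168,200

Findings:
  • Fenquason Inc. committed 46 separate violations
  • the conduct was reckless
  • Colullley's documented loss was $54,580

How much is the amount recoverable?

$168,200

First 16 violations: 16 × $820 = $13,120
Remaining violations: (46 − 16) × $1,650 = $49,500
Statutory damages: $13,120 + $49,500 = $62,620
Greater of actual damages ($54,580) or statutory damages ($62,620): $62,620
Trebled: 3 × $62,620 = $187,860
Attorney fees: 20% of $187,860 = $37,572
Total before cap: $187,860 + $37,572 = $225,432
Cap at $168,200: $225,432 exceeds the cap → $168,200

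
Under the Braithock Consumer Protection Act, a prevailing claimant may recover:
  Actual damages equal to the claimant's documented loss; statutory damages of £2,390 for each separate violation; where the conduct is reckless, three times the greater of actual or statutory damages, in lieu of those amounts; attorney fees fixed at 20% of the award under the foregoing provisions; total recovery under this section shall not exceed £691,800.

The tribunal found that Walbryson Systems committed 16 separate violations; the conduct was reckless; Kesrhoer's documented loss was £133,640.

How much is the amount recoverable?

£481,104

Statutory damages: 16 × £2,390 = £38,240
Greater of actual damages (£133,640) or statutory damages (£38,240): £133,640
Trebled: 3 × £133,640 = £400,920
Attorney fees: 20% of £400,920 = £80,184
Total before cap: £400,920 + £80,184 = £481,104
Cap at £691,800: £481,104 is within the cap, no reduction.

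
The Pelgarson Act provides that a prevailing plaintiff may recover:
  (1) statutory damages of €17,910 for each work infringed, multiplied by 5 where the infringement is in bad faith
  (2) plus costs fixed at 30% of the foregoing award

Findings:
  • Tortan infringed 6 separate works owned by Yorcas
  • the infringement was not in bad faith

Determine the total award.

€139,698

Statutory damages: 6 × €17,910 = €107,460
Infringement not in bad faith: no ×5 enhancement.
Costs: 30% of €107,460 = €32,238
Award plus costs: €107,460 + €32,238 = €139,698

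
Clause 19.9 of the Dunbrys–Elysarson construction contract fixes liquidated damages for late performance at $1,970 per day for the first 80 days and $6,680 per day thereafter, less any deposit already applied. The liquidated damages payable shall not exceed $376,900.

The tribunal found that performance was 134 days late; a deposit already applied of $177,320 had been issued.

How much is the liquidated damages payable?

$341,000

First 80 days: 80 × $1,970 = $157,600
Remaining days: (134 − 80) × $6,680 = $360,720
Accrued per-day damages: $157,600 + $360,720 = $518,320
Less deposit already applied: $518,320 − $177,320 = $341,000
Cap at $376,900: $341,000 is within the cap, no reduction.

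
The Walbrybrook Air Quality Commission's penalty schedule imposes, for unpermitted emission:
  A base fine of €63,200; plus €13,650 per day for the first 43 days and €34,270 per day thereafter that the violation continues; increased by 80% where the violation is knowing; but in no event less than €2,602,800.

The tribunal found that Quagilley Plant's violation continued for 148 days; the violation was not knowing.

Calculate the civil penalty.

First 43 days: 43 × €13,650 = €586,950
Remaining days: (148 − 43) × €34,270 = €3,598,350
Per-day component: €586,950 + €3,598,350 = €4,185,300
Base plus per-day: €63,200 + €4,185,300 = €4,248,500
The violation was not knowing: no 80% increase.
Minimum €2,602,800: €4,248,500 meets the minimum, no increase.

€4,248,500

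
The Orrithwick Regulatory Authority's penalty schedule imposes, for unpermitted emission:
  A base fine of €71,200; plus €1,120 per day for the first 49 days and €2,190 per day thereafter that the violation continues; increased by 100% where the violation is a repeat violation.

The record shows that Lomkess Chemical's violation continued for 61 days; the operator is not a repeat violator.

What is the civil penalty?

First 49 days: 49 × €1,120 = €54,880
Remaining days: (61 − 49) × €2,190 = €26,280
Per-day component: €54,880 + €26,280 = €81,160
Base plus per-day: €71,200 + €81,160 = €152,360
The operator is not a repeat violator: no 100% increase.

€152,360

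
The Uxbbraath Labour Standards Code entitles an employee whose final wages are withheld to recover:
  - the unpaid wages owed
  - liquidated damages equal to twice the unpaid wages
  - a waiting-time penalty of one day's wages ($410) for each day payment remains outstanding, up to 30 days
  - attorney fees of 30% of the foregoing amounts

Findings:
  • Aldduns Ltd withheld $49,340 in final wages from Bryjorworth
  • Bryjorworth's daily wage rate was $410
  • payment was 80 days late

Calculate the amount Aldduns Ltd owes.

$208,416

Doubled: 2 × $49,340 = $98,680
Penalty days: min(80, 30) = 30
Waiting-time penalty: 30 × $410 = $12,300
Subtotal: $49,340 + $98,680 + $12,300 = $160,320
Attorney fees: 30% of $160,320 = $48,096
Total award: $160,320 + $48,096 = $208,416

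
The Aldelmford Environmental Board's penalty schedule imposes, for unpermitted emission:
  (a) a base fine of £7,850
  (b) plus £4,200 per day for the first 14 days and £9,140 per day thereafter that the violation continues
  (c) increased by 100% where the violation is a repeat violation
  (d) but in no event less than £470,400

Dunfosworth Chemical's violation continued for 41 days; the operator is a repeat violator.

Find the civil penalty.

£626,860

First 14 days: 14 × £4,200 = £58,800
Remaining days: (41 − 14) × £9,140 = £246,780
Per-day component: £58,800 + £246,780 = £305,580
Base plus per-day: £7,850 + £305,580 = £313,430
Enhancement: 100% of £313,430 = £313,430
Enhanced fine: £313,430 + £313,430 = £626,860
Minimum £470,400: £626,860 meets the minimum, no increase.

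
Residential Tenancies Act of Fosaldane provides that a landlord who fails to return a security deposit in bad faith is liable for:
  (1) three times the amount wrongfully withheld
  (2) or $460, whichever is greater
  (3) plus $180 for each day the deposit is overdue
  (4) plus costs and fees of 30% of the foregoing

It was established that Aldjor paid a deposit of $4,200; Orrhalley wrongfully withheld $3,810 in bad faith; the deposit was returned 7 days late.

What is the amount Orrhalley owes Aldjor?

$16,497

Trebled: 3 × $3,810 = $11,430
Minimum $460: $11,430 meets the minimum, no increase.
Late-return penalty: 7 × $180 = $1,260
Damages plus late penalty: $11,430 + $1,260 = $12,690
Costs and fees: 30% of $12,690 = $3,807
Total recovery: $12,690 + $3,807 = $16,497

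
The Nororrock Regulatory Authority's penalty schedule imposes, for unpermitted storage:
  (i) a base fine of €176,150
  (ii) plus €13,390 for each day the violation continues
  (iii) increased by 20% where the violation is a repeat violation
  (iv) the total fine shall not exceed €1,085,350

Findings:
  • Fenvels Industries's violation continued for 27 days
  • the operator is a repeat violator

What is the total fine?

€645,216

Per-day component: 27 × €13,390 = €361,530
Base plus per-day: €176,150 + €361,530 = €537,680
Enhancement: 20% of €537,680 = €107,536
Enhanced fine: €537,680 + €107,536 = €645,216
Cap at €1,085,350: €645,216 is within the cap, no reduction.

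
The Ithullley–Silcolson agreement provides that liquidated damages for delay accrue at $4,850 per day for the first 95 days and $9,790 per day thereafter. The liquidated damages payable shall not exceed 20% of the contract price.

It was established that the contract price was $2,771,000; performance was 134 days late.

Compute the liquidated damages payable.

$554,200

First 95 days: 95 × $4,850 = $460,750
Remaining days: (134 − 95) × $9,790 = $381,810
Accrued per-day damages: $460,750 + $381,810 = $842,560
Cap: 20% of $2,771,000 = $554,200
Cap at $554,200: $842,560 exceeds the cap → $554,200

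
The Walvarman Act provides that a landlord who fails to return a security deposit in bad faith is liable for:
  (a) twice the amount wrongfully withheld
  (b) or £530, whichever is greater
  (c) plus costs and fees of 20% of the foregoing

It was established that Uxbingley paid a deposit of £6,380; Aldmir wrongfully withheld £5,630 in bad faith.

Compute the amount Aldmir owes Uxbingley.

Doubled: 2 × £5,630 = £11,260
Minimum £530: £11,260 meets the minimum, no increase.
Costs and fees: 20% of £11,260 = £2,252
Total recovery: £11,260 + £2,252 = £13,512

£13,512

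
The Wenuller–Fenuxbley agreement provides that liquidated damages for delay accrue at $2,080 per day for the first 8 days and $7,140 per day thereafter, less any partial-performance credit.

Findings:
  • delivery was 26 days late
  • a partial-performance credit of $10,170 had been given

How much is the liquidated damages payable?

Liquidated damages: $134,990

First 8 days: 8 × $2,080 = $16,640
Remaining days: (26 − 8) × $7,140 = $128,520
Accrued per-day damages: $16,640 + $128,520 = $145,160
Less partial-performance credit: $145,160 − $10,170 = $134,990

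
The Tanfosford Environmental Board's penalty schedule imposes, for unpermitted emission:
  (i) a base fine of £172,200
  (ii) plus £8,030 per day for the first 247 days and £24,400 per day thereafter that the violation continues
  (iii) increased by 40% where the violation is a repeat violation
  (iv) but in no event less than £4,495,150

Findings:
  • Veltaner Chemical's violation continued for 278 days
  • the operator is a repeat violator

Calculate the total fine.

£4,495,150

First 247 days: 247 × £8,030 = £1,983,410
Remaining days: (278 − 247) × £24,400 = £756,400
Per-day component: £1,983,410 + £756,400 = £2,739,810
Base plus per-day: £172,200 + £2,739,810 = £2,912,010
Enhancement: 40% of £2,912,010 = £1,164,804
Enhanced fine: £2,912,010 + £1,164,804 = £4,076,814
Minimum £4,495,150: £4,076,814 is below the minimum → £4,495,150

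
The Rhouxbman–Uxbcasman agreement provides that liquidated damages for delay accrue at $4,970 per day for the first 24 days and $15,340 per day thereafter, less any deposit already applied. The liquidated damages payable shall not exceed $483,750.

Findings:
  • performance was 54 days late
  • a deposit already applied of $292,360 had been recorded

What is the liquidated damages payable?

First 24 days: 24 × $4,970 = $119,280
Remaining days: (54 − 24) × $15,340 = $460,200
Accrued per-day damages: $119,280 + $460,200 = $579,480
Less deposit already applied: $579,480 − $292,360 = $287,120
Cap at $483,750: $287,120 is within the cap, no reduction.

$287,120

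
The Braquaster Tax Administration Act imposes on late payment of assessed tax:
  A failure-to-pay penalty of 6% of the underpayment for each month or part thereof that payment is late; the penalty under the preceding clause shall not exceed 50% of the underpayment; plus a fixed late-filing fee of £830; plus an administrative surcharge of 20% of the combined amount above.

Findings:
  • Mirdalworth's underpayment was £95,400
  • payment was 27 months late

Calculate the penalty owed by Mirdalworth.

£58,236

Accrued rate: 6% × 27 = 162%, capped at 50% → 50%
Failure-to-pay penalty: 50% of £95,400 = £47,700
Penalty before surcharge: £47,700 + £830 = £48,530
Administrative surcharge: 20% of £48,530 = £9,706
Total penalty: £48,530 + £9,706 = £58,236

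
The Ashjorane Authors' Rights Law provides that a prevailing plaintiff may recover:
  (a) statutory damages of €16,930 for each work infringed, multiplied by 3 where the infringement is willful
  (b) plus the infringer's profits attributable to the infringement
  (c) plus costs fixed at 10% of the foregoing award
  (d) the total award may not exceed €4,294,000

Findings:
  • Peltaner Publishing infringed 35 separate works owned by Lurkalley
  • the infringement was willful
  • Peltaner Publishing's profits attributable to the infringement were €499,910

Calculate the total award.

Award: €2,505,316

Statutory damages: 35 × €16,930 = €592,550
Trebled: 3 × €592,550 = €1,777,650
Combined award: €1,777,650 + €499,910 = €2,277,560
Costs: 10% of €2,277,560 = €227,756
Award plus costs: €2,277,560 + €227,756 = €2,505,316
Cap at €4,294,000: €2,505,316 is within the cap, no reduction.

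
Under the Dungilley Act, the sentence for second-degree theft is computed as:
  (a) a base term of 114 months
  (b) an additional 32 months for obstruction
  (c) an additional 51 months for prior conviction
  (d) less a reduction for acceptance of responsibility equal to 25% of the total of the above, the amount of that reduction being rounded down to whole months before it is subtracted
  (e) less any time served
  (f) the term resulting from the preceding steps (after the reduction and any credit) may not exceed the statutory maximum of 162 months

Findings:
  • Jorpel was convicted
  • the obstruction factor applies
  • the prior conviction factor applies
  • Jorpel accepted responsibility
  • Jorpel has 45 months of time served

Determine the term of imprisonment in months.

Obstruction enhancement: +32 months
Prior conviction enhancement: +51 months
Adjusted term: 114 months + 32 months + 51 months = 197 months
Acceptance of responsibility reduction: 25% of 197 months = 49 months (rounded down)
After reduction: 197 − 49 = 148 months
Less time served: 148 months − 45 months = 103 months
Cap at 162 months: 103 months is within the cap, no reduction.

103 months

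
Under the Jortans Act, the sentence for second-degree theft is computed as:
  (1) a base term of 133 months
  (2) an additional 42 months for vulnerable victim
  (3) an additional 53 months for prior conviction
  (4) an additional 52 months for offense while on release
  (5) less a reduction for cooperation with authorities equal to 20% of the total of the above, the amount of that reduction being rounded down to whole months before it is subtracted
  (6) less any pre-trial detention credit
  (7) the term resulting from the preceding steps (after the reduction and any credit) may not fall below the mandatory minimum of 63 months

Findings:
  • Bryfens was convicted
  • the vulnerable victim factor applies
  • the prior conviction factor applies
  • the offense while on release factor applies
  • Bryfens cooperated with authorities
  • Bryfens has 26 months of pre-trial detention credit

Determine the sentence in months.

Vulnerable victim enhancement: +42 months
Prior conviction enhancement: +53 months
Offense while on release enhancement: +52 months
Adjusted term: 133 months + 42 months + 53 months + 52 months = 280 months
Cooperation with authorities reduction: 20% of 280 months = 56 months (rounded down)
After reduction: 280 − 56 = 224 months
Less pre-trial detention credit: 224 months − 26 months = 198 months
Minimum 63 months: 198 months meets the minimum, no increase.

198 months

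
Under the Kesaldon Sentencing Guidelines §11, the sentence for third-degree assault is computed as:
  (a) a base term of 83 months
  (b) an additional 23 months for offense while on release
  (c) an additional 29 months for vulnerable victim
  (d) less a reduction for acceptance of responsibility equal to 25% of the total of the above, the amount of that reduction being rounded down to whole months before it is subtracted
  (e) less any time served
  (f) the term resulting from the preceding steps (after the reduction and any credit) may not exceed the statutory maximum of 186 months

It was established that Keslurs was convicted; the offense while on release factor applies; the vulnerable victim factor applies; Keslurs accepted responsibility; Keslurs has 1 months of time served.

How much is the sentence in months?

Offense while on release enhancement: +23 months
Vulnerable victim enhancement: +29 months
Adjusted term: 83 months + 23 months + 29 months = 135 months
Acceptance of responsibility reduction: 25% of 135 months = 33 months (rounded down)
After reduction: 135 − 33 = 102 months
Less time served: 102 months − 1 months = 101 months
Cap at 186 months: 101 months is within the cap, no reduction.

101 months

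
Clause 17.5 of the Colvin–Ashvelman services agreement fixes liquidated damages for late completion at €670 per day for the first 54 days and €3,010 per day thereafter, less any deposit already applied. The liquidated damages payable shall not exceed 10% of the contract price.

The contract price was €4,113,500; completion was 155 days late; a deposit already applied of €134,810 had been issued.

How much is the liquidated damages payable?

First 54 days: 54 × €670 = €36,180
Remaining days: (155 − 54) × €3,010 = €304,010
Accrued per-day damages: €36,180 + €304,010 = €340,190
Less deposit already applied: €340,190 − €134,810 = €205,380
Cap: 10% of €4,113,500 = €411,350
Cap at €411,350: €205,380 is within the cap, no reduction.

€205,380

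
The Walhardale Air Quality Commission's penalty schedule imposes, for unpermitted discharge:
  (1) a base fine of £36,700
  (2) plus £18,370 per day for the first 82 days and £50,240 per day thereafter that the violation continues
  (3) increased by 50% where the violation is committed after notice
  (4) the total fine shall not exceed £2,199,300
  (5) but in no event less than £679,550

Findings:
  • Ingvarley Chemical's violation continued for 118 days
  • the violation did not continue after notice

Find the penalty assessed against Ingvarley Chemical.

£2,199,300

First 82 days: 82 × £18,370 = £1,506,340
Remaining days: (118 − 82) × £50,240 = £1,808,640
Per-day component: £1,506,340 + £1,808,640 = £3,314,980
Base plus per-day: £36,700 + £3,314,980 = £3,351,680
The violation did not continue after notice: no 50% increase.
Cap at £2,199,300: £3,351,680 exceeds the cap → £2,199,300
Minimum £679,550: £2,199,300 meets the minimum, no increase.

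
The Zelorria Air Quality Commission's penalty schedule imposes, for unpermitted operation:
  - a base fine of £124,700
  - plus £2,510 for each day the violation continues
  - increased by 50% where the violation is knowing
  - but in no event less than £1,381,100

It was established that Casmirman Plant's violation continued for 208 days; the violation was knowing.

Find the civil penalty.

Per-day component: 208 × £2,510 = £522,080
Base plus per-day: £124,700 + £522,080 = £646,780
Enhancement: 50% of £646,780 = £323,390
Enhanced fine: £646,780 + £323,390 = £970,170
Minimum £1,381,100: £970,170 is below the minimum → £1,381,100

£1,381,100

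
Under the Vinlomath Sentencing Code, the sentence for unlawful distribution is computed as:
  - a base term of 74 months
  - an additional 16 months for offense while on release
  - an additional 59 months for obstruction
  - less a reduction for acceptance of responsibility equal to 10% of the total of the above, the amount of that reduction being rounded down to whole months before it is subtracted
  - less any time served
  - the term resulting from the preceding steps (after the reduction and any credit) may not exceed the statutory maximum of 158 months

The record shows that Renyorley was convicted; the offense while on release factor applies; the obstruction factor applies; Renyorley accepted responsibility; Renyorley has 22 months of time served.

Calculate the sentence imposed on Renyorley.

113 months

Offense while on release enhancement: +16 months
Obstruction enhancement: +59 months
Adjusted term: 74 months + 16 months + 59 months = 149 months
Acceptance of responsibility reduction: 10% of 149 months = 14 months (rounded down)
After reduction: 149 − 14 = 135 months
Less time served: 135 months − 22 months = 113 months
Cap at 158 months: 113 months is within the cap, no reduction.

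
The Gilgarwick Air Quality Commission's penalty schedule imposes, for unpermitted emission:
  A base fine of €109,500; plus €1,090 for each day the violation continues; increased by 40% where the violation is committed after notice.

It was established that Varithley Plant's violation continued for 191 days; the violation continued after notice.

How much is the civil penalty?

Per-day component: 191 × €1,090 = €208,190
Base plus per-day: €109,500 + €208,190 = €317,690
Enhancement: 40% of €317,690 = €127,076
Enhanced fine: €317,690 + €127,076 = €444,766

Civil penalty: €444,766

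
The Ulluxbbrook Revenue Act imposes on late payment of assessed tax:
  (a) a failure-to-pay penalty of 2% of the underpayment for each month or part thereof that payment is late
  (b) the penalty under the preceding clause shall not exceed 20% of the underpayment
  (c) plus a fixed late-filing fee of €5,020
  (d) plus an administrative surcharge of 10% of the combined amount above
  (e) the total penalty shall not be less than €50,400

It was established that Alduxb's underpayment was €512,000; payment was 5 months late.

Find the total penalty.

Accrued rate: 2% × 5 = 10%, capped at 20% → 10%
Failure-to-pay penalty: 10% of €512,000 = €51,200
Penalty before surcharge: €51,200 + €5,020 = €56,220
Administrative surcharge: 10% of €56,220 = €5,622
Total penalty: €56,220 + €5,622 = €61,842
Minimum €50,400: €61,842 meets the minimum, no increase.

€61,842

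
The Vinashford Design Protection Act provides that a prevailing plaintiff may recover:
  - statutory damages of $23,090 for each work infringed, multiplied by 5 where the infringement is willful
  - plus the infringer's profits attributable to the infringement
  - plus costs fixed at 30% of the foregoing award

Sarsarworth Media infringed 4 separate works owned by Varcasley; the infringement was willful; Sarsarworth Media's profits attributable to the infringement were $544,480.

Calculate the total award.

Statutory damages: 4 × $23,090 = $92,360
Multiplied by 5: 5 × $92,360 = $461,800
Combined award: $461,800 + $544,480 = $1,006,280
Costs: 30% of $1,006,280 = $301,884
Award plus costs: $1,006,280 + $301,884 = $1,308,164

$1,308,164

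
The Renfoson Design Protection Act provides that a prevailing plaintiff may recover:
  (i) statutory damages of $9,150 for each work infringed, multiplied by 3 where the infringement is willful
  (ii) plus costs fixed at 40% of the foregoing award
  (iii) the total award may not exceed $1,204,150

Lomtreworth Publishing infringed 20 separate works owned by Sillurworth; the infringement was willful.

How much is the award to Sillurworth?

Statutory damages: 20 × $9,150 = $183,000
Trebled: 3 × $183,000 = $549,000
Costs: 40% of $549,000 = $219,600
Award plus costs: $549,000 + $219,600 = $768,600
Cap at $1,204,150: $768,600 is within the cap, no reduction.

$768,600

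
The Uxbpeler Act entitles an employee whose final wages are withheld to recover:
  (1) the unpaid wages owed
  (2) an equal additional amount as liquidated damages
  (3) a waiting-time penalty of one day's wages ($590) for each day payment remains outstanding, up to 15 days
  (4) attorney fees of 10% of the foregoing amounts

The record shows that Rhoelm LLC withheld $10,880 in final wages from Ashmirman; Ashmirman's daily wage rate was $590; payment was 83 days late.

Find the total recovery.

Liquidated damages (equal amount): $10,880
Penalty days: min(83, 15) = 15
Waiting-time penalty: 15 × $590 = $8,850
Subtotal: $10,880 + $10,880 + $8,850 = $30,610
Attorney fees: 10% of $30,610 = $3,061
Total award: $30,610 + $3,061 = $33,671

$33,671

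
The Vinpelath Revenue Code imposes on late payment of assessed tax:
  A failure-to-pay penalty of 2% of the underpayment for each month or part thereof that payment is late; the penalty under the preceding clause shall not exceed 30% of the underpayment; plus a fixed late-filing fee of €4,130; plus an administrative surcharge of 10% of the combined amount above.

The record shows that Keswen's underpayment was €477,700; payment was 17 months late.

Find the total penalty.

Accrued rate: 2% × 17 = 34%, capped at 30% → 30%
Failure-to-pay penalty: 30% of €477,700 = €143,310
Penalty before surcharge: €143,310 + €4,130 = €147,440
Administrative surcharge: 10% of €147,440 = €14,744
Total penalty: €147,440 + €14,744 = €162,184

Penalty: €162,184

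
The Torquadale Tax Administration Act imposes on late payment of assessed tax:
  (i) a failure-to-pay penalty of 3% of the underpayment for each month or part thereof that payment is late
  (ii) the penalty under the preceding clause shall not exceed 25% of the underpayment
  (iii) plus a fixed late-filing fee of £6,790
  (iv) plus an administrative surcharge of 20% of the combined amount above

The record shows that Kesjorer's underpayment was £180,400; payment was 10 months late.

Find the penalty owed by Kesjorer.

£62,268

Accrued rate: 3% × 10 = 30%, capped at 25% → 25%
Failure-to-pay penalty: 25% of £180,400 = £45,100
Penalty before surcharge: £45,100 + £6,790 = £51,890
Administrative surcharge: 20% of £51,890 = £10,378
Total penalty: £51,890 + £10,378 = £62,268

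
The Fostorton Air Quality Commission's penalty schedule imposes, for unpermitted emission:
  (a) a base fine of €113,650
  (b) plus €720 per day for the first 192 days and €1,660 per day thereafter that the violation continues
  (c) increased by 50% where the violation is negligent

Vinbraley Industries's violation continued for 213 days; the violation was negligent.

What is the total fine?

First 192 days: 192 × €720 = €138,240
Remaining days: (213 − 192) × €1,660 = €34,860
Per-day component: €138,240 + €34,860 = €173,100
Base plus per-day: €113,650 + €173,100 = €286,750
Enhancement: 50% of €286,750 = €143,375
Enhanced fine: €286,750 + €143,375 = €430,125

€430,125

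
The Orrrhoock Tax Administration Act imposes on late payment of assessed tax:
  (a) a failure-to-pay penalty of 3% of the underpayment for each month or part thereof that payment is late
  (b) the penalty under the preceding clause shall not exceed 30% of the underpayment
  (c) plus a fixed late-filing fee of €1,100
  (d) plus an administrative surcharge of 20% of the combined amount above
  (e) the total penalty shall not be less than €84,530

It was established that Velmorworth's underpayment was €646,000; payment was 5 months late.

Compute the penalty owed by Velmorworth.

€117,600

Accrued rate: 3% × 5 = 15%, capped at 30% → 15%
Failure-to-pay penalty: 15% of €646,000 = €96,900
Penalty before surcharge: €96,900 + €1,100 = €98,000
Administrative surcharge: 20% of €98,000 = €19,600
Total penalty: €98,000 + €19,600 = €117,600
Minimum €84,530: €117,600 meets the minimum, no increase.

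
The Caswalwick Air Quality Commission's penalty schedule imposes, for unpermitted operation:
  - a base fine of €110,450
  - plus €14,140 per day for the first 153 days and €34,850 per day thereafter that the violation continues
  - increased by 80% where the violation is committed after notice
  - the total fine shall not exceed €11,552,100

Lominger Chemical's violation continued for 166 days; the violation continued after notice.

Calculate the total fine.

€4,908,456

First 153 days: 153 × €14,140 = €2,163,420
Remaining days: (166 − 153) × €34,850 = €453,050
Per-day component: €2,163,420 + €453,050 = €2,616,470
Base plus per-day: €110,450 + €2,616,470 = €2,726,920
Enhancement: 80% of €2,726,920 = €2,181,536
Enhanced fine: €2,726,920 + €2,181,536 = €4,908,456
Cap at €11,552,100: €4,908,456 is within the cap, no reduction.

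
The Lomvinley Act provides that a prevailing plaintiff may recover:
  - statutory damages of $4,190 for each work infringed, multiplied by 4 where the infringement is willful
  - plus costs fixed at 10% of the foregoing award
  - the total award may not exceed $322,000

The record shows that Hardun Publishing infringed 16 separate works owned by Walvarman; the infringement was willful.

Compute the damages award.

Award: $294,976

Statutory damages: 16 × $4,190 = $67,040
Multiplied by 4: 4 × $67,040 = $268,160
Costs: 10% of $268,160 = $26,816
Award plus costs: $268,160 + $26,816 = $294,976
Cap at $322,000: $294,976 is within the cap, no reduction.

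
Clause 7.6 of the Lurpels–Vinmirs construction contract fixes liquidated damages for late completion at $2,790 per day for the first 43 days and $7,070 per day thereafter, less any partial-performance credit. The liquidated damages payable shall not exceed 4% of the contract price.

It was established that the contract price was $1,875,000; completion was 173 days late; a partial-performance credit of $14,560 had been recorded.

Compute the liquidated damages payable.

First 43 days: 43 × $2,790 = $119,970
Remaining days: (173 − 43) × $7,070 = $919,100
Accrued per-day damages: $119,970 + $919,100 = $1,039,070
Less partial-performance credit: $1,039,070 − $14,560 = $1,024,510
Cap: 4% of $1,875,000 = $75,000
Cap at $75,000: $1,024,510 exceeds the cap → $75,000

Liquidated damages: $75,000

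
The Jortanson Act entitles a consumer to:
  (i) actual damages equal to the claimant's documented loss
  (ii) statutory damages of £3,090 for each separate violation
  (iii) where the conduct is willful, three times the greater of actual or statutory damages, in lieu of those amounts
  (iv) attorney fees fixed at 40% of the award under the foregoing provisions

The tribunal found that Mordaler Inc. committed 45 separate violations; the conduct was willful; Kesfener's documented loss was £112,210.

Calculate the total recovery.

Total recovery: £584,010

Statutory damages: 45 × £3,090 = £139,050
Greater of actual damages (£112,210) or statutory damages (£139,050): £139,050
Trebled: 3 × £139,050 = £417,150
Attorney fees: 40% of £417,150 = £166,860
Total recovery: £417,150 + £166,860 = £584,010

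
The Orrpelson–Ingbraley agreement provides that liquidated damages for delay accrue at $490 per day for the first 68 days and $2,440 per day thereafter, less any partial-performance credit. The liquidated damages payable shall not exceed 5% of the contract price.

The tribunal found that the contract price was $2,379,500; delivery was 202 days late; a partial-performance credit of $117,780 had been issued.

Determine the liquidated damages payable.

Liquidated damages: $118,975

First 68 days: 68 × $490 = $33,320
Remaining days: (202 − 68) × $2,440 = $326,960
Accrued per-day damages: $33,320 + $326,960 = $360,280
Less partial-performance credit: $360,280 − $117,780 = $242,500
Cap: 5% of $2,379,500 = $118,975
Cap at $118,975: $242,500 exceeds the cap → $118,975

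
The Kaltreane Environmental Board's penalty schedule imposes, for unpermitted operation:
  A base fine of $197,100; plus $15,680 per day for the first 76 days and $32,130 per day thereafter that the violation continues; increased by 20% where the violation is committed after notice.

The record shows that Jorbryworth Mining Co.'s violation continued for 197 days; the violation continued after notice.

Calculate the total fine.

$6,331,812

First 76 days: 76 × $15,680 = $1,191,680
Remaining days: (197 − 76) × $32,130 = $3,887,730
Per-day component: $1,191,680 + $3,887,730 = $5,079,410
Base plus per-day: $197,100 + $5,079,410 = $5,276,510
Enhancement: 20% of $5,276,510 = $1,055,302
Enhanced fine: $5,276,510 + $1,055,302 = $6,331,812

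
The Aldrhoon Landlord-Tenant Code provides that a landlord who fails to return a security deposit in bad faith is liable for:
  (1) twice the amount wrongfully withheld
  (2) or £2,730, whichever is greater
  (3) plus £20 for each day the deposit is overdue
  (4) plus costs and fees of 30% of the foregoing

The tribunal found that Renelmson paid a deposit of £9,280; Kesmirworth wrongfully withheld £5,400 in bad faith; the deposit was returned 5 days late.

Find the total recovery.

Recovery: £14,170

Doubled: 2 × £5,400 = £10,800
Minimum £2,730: £10,800 meets the minimum, no increase.
Late-return penalty: 5 × £20 = £100
Damages plus late penalty: £10,800 + £100 = £10,900
Costs and fees: 30% of £10,900 = £3,270
Total recovery: £10,900 + £3,270 = £14,170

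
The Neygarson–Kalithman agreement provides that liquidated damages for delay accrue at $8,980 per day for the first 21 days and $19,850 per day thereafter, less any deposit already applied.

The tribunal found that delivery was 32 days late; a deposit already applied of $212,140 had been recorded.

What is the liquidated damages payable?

First 21 days: 21 × $8,980 = $188,580
Remaining days: (32 − 21) × $19,850 = $218,350
Accrued per-day damages: $188,580 + $218,350 = $406,930
Less deposit already applied: $406,930 − $212,140 = $194,790

$194,790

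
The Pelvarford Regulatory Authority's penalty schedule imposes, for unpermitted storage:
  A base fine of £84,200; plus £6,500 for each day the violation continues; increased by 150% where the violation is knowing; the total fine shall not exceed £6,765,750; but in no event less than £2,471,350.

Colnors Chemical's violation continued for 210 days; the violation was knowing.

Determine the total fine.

Per-day component: 210 × £6,500 = £1,365,000
Base plus per-day: £84,200 + £1,365,000 = £1,449,200
Enhancement: 150% of £1,449,200 = £2,173,800
Enhanced fine: £1,449,200 + £2,173,800 = £3,623,000
Cap at £6,765,750: £3,623,000 is within the cap, no reduction.
Minimum £2,471,350: £3,623,000 meets the minimum, no increase.

£3,623,000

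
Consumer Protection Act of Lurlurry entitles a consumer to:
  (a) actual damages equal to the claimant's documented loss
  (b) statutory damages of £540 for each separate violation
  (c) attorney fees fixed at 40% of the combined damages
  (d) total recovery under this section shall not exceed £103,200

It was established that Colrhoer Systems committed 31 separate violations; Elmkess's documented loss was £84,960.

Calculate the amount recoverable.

Total recovery: £103,200

Statutory damages: 31 × £540 = £16,740
Combined damages: £84,960 + £16,740 = £101,700
Attorney fees: 40% of £101,700 = £40,680
Total before cap: £101,700 + £40,680 = £142,380
Cap at £103,200: £142,380 exceeds the cap → £103,200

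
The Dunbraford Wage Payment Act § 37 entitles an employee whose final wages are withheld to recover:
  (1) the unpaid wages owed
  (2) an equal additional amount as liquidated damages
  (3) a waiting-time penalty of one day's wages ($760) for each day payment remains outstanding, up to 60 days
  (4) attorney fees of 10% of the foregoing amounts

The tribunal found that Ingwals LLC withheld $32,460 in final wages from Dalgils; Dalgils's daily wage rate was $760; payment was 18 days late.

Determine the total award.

Liquidated damages (equal amount): $32,460
Penalty days: min(18, 60) = 18
Waiting-time penalty: 18 × $760 = $13,680
Subtotal: $32,460 + $32,460 + $13,680 = $78,600
Attorney fees: 10% of $78,600 = $7,860
Total award: $78,600 + $7,860 = $86,460

$86,460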